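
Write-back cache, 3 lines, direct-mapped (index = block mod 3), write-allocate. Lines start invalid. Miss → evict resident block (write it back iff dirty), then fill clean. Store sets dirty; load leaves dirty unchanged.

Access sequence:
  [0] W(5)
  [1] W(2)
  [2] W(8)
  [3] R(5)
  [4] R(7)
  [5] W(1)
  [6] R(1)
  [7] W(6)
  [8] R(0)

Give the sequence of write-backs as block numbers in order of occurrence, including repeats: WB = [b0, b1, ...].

0: W B5 → L2 miss [D]
1: W B2 → L2 miss wb→B5 [D]
2: W B8 → L2 miss wb→B2 [D]
3: R B5 → L2 miss wb→B8 [-]
4: R B7 → L1 miss [-]
5: W B1 → L1 miss [D]
6: R B1 → L1 hit [D]
7: W B6 → L0 miss [D]
8: R B0 → L0 miss wb→B6 [-]

WB = [5, 2, 8, 6]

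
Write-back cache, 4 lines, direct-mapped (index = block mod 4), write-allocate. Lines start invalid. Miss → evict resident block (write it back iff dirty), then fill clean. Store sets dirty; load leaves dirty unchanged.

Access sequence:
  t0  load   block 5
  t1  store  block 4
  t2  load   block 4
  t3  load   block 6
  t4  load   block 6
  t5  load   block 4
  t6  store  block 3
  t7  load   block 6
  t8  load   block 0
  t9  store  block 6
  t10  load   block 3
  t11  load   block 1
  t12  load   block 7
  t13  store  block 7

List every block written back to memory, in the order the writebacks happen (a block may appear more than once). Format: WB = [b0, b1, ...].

WB = [4, 3]

0: R B5 → L1 miss [-]
1: W B4 → L0 miss [D]
2: R B4 → L0 hit [D]
3: R B6 → L2 miss [-]
4: R B6 → L2 hit [-]
5: R B4 → L0 hit [D]
6: W B3 → L3 miss [D]
7: R B6 → L2 hit [-]
8: R B0 → L0 miss wb→B4 [-]
9: W B6 → L2 hit [D]
10: R B3 → L3 hit [D]
11: R B1 → L1 miss [-]
12: R B7 → L3 miss wb→B3 [-]
13: W B7 → L3 hit [D]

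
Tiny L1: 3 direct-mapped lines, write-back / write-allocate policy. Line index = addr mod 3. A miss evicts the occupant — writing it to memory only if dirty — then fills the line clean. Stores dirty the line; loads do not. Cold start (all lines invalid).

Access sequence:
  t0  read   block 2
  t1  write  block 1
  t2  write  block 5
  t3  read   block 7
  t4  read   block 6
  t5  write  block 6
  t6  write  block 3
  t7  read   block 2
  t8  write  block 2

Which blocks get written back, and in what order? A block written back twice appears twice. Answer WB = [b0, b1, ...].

WB = [1, 6, 5]

0: R B2 → L2 miss [-]
1: W B1 → L1 miss [D]
2: W B5 → L2 miss [D]
3: R B7 → L1 miss wb→B1 [-]
4: R B6 → L0 miss [-]
5: W B6 → L0 hit [D]
6: W B3 → L0 miss wb→B6 [D]
7: R B2 → L2 miss wb→B5 [-]
8: W B2 → L2 hit [D]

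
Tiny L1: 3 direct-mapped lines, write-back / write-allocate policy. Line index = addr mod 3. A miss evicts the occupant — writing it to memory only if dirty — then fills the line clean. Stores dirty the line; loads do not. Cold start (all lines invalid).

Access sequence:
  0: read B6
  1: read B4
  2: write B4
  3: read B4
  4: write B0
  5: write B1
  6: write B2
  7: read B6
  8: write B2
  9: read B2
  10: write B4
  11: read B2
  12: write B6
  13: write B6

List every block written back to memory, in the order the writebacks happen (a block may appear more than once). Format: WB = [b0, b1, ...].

WB = [4, 0, 1]

0: R B6 -> L0 miss  d=-]
1: R B4 -> L1 miss  d=-]
2: W B4 -> L1 hit  d=D]
3: R B4 -> L1 hit  d=D]
4: W B0 -> L0 miss  d=D]
5: W B1 -> L1 miss wb->B4  d=D]
6: W B2 -> L2 miss  d=D]
7: R B6 -> L0 miss wb->B0  d=-]
8: W B2 -> L2 hit  d=D]
9: R B2 -> L2 hit  d=D]
10: W B4 -> L1 miss wb->B1  d=D]
11: R B2 -> L2 hit  d=D]
12: W B6 -> L0 hit  d=D]
13: W B6 -> L0 hit  d=D]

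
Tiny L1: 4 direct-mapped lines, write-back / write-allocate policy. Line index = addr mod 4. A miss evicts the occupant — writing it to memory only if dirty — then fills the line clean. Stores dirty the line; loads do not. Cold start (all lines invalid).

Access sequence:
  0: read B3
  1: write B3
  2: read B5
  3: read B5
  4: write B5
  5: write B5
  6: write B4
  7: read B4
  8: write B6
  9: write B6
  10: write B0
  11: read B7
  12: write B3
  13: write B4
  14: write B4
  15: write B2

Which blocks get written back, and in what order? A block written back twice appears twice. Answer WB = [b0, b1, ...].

  0 | R B3 → L3 miss [-]
  1 | W B3 → L3 hit [D]
  2 | R B5 → L1 miss [-]
  3 | R B5 → L1 hit [-]
  4 | W B5 → L1 hit [D]
  5 | W B5 → L1 hit [D]
  6 | W B4 → L0 miss [D]
  7 | R B4 → L0 hit [D]
  8 | W B6 → L2 miss [D]
  9 | W B6 → L2 hit [D]
  10 | W B0 → L0 miss wb→B4 [D]
  11 | R B7 → L3 miss wb→B3 [-]
  12 | W B3 → L3 miss [D]
  13 | W B4 → L0 miss wb→B0 [D]
  14 | W B4 → L0 hit [D]
  15 | W B2 → L2 miss wb→B6 [D]

WB = [4, 3, 0, 6]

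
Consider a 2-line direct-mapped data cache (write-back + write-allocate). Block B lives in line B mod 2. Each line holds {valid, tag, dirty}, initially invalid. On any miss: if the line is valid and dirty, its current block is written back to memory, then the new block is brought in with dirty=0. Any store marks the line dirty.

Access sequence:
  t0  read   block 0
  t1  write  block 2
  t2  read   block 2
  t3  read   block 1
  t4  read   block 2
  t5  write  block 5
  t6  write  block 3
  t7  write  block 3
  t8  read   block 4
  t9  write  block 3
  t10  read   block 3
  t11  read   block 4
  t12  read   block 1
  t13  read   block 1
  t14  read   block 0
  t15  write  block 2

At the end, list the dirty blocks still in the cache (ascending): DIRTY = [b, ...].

0: R B0 → L0 miss [-]
1: W B2 → L0 miss [D]
2: R B2 → L0 hit [D]
3: R B1 → L1 miss [-]
4: R B2 → L0 hit [D]
5: W B5 → L1 miss [D]
6: W B3 → L1 miss wb→B5 [D]
7: W B3 → L1 hit [D]
8: R B4 → L0 miss wb→B2 [-]
9: W B3 → L1 hit [D]
10: R B3 → L1 hit [D]
11: R B4 → L0 hit [-]
12: R B1 → L1 miss wb→B3 [-]
13: R B1 → L1 hit [-]
14: R B0 → L0 miss [-]
15: W B2 → L0 miss [D]

DIRTY = [2]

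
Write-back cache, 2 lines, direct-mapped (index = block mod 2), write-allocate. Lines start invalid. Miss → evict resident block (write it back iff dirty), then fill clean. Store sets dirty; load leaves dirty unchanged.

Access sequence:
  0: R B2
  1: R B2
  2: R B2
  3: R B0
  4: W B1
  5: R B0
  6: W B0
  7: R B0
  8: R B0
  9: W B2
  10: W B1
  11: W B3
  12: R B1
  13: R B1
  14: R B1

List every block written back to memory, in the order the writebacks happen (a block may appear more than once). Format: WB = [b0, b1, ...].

  0 | R B2 → L0 miss [-]
  1 | R B2 → L0 hit [-]
  2 | R B2 → L0 hit [-]
  3 | R B0 → L0 miss [-]
  4 | W B1 → L1 miss [D]
  5 | R B0 → L0 hit [-]
  6 | W B0 → L0 hit [D]
  7 | R B0 → L0 hit [D]
  8 | R B0 → L0 hit [D]
  9 | W B2 → L0 miss wb→B0 [D]
  10 | W B1 → L1 hit [D]
  11 | W B3 → L1 miss wb→B1 [D]
  12 | R B1 → L1 miss wb→B3 [-]
  13 | R B1 → L1 hit [-]
  14 | R B1 → L1 hit [-]

WB = [0, 1, 3]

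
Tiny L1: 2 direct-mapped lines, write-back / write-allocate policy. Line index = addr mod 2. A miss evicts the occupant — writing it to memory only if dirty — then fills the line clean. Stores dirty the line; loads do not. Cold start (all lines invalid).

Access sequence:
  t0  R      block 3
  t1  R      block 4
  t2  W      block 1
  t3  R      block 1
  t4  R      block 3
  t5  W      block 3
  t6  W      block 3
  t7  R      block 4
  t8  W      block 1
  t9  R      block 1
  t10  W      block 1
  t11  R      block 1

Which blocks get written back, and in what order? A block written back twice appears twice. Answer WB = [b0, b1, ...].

0: R B3 → L1 miss [-]
1: R B4 → L0 miss [-]
2: W B1 → L1 miss [D]
3: R B1 → L1 hit [D]
4: R B3 → L1 miss wb→B1 [-]
5: W B3 → L1 hit [D]
6: W B3 → L1 hit [D]
7: R B4 → L0 hit [-]
8: W B1 → L1 miss wb→B3 [D]
9: R B1 → L1 hit [D]
10: W B1 → L1 hit [D]
11: R B1 → L1 hit [D]

WB = [1, 3]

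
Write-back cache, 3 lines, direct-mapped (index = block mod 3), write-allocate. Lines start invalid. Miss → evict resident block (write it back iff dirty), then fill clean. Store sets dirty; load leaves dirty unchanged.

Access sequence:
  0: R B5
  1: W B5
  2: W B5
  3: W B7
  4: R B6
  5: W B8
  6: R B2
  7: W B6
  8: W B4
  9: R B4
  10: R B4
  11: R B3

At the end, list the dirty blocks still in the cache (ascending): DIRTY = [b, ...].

DIRTY = [4]

0: R B5 → L2 miss [-]
1: W B5 → L2 hit [D]
2: W B5 → L2 hit [D]
3: W B7 → L1 miss [D]
4: R B6 → L0 miss [-]
5: W B8 → L2 miss wb→B5 [D]
6: R B2 → L2 miss wb→B8 [-]
7: W B6 → L0 hit [D]
8: W B4 → L1 miss wb→B7 [D]
9: R B4 → L1 hit [D]
10: R B4 → L1 hit [D]
11: R B3 → L0 miss wb→B6 [-]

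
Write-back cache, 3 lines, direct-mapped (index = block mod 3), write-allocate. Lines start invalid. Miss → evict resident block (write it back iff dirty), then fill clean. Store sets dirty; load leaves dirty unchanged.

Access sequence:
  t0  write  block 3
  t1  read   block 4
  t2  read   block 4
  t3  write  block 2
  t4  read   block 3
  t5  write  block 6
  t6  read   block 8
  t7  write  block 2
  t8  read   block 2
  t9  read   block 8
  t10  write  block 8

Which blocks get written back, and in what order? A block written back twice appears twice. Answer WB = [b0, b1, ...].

  0 | W B3 → L0 miss [D]
  1 | R B4 → L1 miss [-]
  2 | R B4 → L1 hit [-]
  3 | W B2 → L2 miss [D]
  4 | R B3 → L0 hit [D]
  5 | W B6 → L0 miss wb→B3 [D]
  6 | R B8 → L2 miss wb→B2 [-]
  7 | W B2 → L2 miss [D]
  8 | R B2 → L2 hit [D]
  9 | R B8 → L2 miss wb→B2 [-]
  10 | W B8 → L2 hit [D]

WB = [3, 2, 2]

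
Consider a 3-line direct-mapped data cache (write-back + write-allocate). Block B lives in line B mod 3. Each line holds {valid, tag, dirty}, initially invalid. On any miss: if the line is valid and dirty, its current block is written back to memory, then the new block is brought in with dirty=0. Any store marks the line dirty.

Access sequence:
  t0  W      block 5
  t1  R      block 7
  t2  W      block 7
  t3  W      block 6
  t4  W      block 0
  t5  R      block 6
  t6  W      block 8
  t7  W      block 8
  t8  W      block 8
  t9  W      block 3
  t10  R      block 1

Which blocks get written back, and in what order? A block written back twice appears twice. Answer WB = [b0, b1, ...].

  0 | W B5 → L2 miss [D]
  1 | R B7 → L1 miss [-]
  2 | W B7 → L1 hit [D]
  3 | W B6 → L0 miss [D]
  4 | W B0 → L0 miss wb→B6 [D]
  5 | R B6 → L0 miss wb→B0 [-]
  6 | W B8 → L2 miss wb→B5 [D]
  7 | W B8 → L2 hit [D]
  8 | W B8 → L2 hit [D]
  9 | W B3 → L0 miss [D]
  10 | R B1 → L1 miss wb→B7 [-]

WB = [6, 0, 5, 7]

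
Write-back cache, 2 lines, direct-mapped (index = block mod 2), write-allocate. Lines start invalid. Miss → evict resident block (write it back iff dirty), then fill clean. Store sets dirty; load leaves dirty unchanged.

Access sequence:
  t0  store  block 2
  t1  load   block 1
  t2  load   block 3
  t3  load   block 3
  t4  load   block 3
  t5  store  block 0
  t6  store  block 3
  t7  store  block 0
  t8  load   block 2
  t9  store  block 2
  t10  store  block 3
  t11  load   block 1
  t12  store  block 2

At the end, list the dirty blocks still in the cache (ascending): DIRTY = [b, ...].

0: W B2 → L0 miss [D]
1: R B1 → L1 miss [-]
2: R B3 → L1 miss [-]
3: R B3 → L1 hit [-]
4: R B3 → L1 hit [-]
5: W B0 → L0 miss wb→B2 [D]
6: W B3 → L1 hit [D]
7: W B0 → L0 hit [D]
8: R B2 → L0 miss wb→B0 [-]
9: W B2 → L0 hit [D]
10: W B3 → L1 hit [D]
11: R B1 → L1 miss wb→B3 [-]
12: W B2 → L0 hit [D]

DIRTY = [2]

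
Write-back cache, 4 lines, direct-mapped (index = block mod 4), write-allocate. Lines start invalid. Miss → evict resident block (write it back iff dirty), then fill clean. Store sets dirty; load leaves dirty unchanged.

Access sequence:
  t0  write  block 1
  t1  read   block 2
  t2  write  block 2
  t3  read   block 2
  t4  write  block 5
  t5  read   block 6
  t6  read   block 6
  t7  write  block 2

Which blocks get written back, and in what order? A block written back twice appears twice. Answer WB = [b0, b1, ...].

WB = [1, 2]

0: W B1 → L1 miss [D]
1: R B2 → L2 miss [-]
2: W B2 → L2 hit [D]
3: R B2 → L2 hit [D]
4: W B5 → L1 miss wb→B1 [D]
5: R B6 → L2 miss wb→B2 [-]
6: R B6 → L2 hit [-]
7: W B2 → L2 miss [D]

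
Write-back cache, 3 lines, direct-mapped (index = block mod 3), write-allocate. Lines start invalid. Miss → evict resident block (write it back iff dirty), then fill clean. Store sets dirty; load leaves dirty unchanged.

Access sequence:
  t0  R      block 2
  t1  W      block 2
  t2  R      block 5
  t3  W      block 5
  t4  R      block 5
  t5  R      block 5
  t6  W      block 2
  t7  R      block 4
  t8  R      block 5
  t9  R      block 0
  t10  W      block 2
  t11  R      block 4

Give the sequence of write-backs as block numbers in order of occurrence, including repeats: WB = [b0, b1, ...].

WB = [2, 5, 2]

  0 | R B2 → L2 miss [-]
  1 | W B2 → L2 hit [D]
  2 | R B5 → L2 miss wb→B2 [-]
  3 | W B5 → L2 hit [D]
  4 | R B5 → L2 hit [D]
  5 | R B5 → L2 hit [D]
  6 | W B2 → L2 miss wb→B5 [D]
  7 | R B4 → L1 miss [-]
  8 | R B5 → L2 miss wb→B2 [-]
  9 | R B0 → L0 miss [-]
  10 | W B2 → L2 miss [D]
  11 | R B4 → L1 hit [-]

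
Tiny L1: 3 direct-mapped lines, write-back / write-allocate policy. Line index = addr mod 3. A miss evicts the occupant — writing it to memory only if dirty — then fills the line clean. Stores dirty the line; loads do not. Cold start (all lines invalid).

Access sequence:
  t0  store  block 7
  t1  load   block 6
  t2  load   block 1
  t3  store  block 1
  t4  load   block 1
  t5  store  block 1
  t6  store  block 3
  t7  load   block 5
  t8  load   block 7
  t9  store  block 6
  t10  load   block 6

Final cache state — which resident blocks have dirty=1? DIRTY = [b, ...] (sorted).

DIRTY = [6]

0: W B7 → L1 miss [D]
1: R B6 → L0 miss [-]
2: R B1 → L1 miss wb→B7 [-]
3: W B1 → L1 hit [D]
4: R B1 → L1 hit [D]
5: W B1 → L1 hit [D]
6: W B3 → L0 miss [D]
7: R B5 → L2 miss [-]
8: R B7 → L1 miss wb→B1 [-]
9: W B6 → L0 miss wb→B3 [D]
10: R B6 → L0 hit [D]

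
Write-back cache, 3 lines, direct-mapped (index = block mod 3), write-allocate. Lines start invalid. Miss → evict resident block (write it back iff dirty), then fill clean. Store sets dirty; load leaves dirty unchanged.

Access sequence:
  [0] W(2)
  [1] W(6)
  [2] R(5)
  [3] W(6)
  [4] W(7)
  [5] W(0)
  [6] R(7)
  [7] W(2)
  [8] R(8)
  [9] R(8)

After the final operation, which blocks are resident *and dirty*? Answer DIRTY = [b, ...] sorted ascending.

0: W B2 -> L2 miss  d=D]
1: W B6 -> L0 miss  d=D]
2: R B5 -> L2 miss wb->B2  d=-]
3: W B6 -> L0 hit  d=D]
4: W B7 -> L1 miss  d=D]
5: W B0 -> L0 miss wb->B6  d=D]
6: R B7 -> L1 hit  d=D]
7: W B2 -> L2 miss  d=D]
8: R B8 -> L2 miss wb->B2  d=-]
9: R B8 -> L2 hit  d=-]

DIRTY = [0, 7]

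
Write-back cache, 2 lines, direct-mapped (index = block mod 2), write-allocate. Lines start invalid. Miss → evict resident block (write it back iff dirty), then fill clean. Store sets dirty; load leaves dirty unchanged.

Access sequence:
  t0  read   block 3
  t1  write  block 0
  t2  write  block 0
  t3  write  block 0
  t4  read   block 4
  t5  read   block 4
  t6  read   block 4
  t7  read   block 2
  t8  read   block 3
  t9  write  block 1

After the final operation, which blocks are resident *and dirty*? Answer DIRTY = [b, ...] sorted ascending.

0: R B3 -> L1 miss  d=-]
1: W B0 -> L0 miss  d=D]
2: W B0 -> L0 hit  d=D]
3: W B0 -> L0 hit  d=D]
4: R B4 -> L0 miss wb->B0  d=-]
5: R B4 -> L0 hit  d=-]
6: R B4 -> L0 hit  d=-]
7: R B2 -> L0 miss  d=-]
8: R B3 -> L1 hit  d=-]
9: W B1 -> L1 miss  d=D]

DIRTY = [1]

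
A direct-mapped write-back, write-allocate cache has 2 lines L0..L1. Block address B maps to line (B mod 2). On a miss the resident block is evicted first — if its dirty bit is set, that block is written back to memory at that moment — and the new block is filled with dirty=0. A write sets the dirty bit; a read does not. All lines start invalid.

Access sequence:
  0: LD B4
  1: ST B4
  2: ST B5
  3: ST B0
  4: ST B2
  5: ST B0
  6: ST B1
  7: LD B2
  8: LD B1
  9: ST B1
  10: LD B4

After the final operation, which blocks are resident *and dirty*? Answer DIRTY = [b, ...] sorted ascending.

  0 | R B4 → L0 miss [-]
  1 | W B4 → L0 hit [D]
  2 | W B5 → L1 miss [D]
  3 | W B0 → L0 miss wb→B4 [D]
  4 | W B2 → L0 miss wb→B0 [D]
  5 | W B0 → L0 miss wb→B2 [D]
  6 | W B1 → L1 miss wb→B5 [D]
  7 | R B2 → L0 miss wb→B0 [-]
  8 | R B1 → L1 hit [D]
  9 | W B1 → L1 hit [D]
  10 | R B4 → L0 miss [-]

DIRTY = [1]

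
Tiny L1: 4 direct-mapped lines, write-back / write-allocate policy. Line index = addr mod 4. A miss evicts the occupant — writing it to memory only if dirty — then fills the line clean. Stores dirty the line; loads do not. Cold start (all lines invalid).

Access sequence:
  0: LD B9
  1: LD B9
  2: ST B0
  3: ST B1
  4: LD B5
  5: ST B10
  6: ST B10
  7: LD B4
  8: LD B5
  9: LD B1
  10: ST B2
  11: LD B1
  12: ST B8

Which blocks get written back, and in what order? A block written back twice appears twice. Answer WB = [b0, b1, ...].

  0 | R B9 → L1 miss [-]
  1 | R B9 → L1 hit [-]
  2 | W B0 → L0 miss [D]
  3 | W B1 → L1 miss [D]
  4 | R B5 → L1 miss wb→B1 [-]
  5 | W B10 → L2 miss [D]
  6 | W B10 → L2 hit [D]
  7 | R B4 → L0 miss wb→B0 [-]
  8 | R B5 → L1 hit [-]
  9 | R B1 → L1 miss [-]
  10 | W B2 → L2 miss wb→B10 [D]
  11 | R B1 → L1 hit [-]
  12 | W B8 → L0 miss [D]

WB = [1, 0, 10]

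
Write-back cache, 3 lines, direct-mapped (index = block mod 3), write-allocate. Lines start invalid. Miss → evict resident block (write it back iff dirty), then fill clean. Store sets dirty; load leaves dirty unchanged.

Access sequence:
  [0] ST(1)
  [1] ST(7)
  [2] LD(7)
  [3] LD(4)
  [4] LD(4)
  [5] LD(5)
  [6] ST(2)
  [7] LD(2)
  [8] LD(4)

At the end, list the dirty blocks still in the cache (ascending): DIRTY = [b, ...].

0: W B1 → L1 miss [D]
1: W B7 → L1 miss wb→B1 [D]
2: R B7 → L1 hit [D]
3: R B4 → L1 miss wb→B7 [-]
4: R B4 → L1 hit [-]
5: R B5 → L2 miss [-]
6: W B2 → L2 miss [D]
7: R B2 → L2 hit [D]
8: R B4 → L1 hit [-]

DIRTY = [2]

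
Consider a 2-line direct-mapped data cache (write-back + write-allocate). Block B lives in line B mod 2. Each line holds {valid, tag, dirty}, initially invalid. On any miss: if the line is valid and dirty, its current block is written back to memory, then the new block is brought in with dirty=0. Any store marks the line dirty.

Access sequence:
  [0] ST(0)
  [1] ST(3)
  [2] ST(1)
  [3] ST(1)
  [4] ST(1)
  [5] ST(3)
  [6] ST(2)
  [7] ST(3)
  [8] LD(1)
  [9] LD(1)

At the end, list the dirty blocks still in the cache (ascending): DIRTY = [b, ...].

DIRTY = [2]

0: W B0 -> L0 miss  d=D]
1: W B3 -> L1 miss  d=D]
2: W B1 -> L1 miss wb->B3  d=D]
3: W B1 -> L1 hit  d=D]
4: W B1 -> L1 hit  d=D]
5: W B3 -> L1 miss wb->B1  d=D]
6: W B2 -> L0 miss wb->B0  d=D]
7: W B3 -> L1 hit  d=D]
8: R B1 -> L1 miss wb->B3  d=-]
9: R B1 -> L1 hit  d=-]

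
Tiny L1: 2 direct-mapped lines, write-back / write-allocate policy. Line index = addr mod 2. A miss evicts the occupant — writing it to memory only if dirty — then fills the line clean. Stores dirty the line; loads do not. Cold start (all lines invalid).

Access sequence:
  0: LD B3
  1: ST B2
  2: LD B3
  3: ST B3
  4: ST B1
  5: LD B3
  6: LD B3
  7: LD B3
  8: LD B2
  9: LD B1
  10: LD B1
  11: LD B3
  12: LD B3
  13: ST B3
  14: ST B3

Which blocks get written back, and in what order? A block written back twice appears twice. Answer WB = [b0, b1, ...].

WB = [3, 1]

0: R B3 → L1 miss [-]
1: W B2 → L0 miss [D]
2: R B3 → L1 hit [-]
3: W B3 → L1 hit [D]
4: W B1 → L1 miss wb→B3 [D]
5: R B3 → L1 miss wb→B1 [-]
6: R B3 → L1 hit [-]
7: R B3 → L1 hit [-]
8: R B2 → L0 hit [D]
9: R B1 → L1 miss [-]
10: R B1 → L1 hit [-]
11: R B3 → L1 miss [-]
12: R B3 → L1 hit [-]
13: W B3 → L1 hit [D]
14: W B3 → L1 hit [D]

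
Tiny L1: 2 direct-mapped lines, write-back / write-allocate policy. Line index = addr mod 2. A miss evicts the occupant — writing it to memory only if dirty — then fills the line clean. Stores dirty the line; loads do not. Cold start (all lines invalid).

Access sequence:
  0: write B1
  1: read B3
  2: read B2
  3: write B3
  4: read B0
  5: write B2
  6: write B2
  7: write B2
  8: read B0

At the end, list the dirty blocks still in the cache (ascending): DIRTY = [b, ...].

0: W B1 -> L1 miss  d=D]
1: R B3 -> L1 miss wb->B1  d=-]
2: R B2 -> L0 miss  d=-]
3: W B3 -> L1 hit  d=D]
4: R B0 -> L0 miss  d=-]
5: W B2 -> L0 miss  d=D]
6: W B2 -> L0 hit  d=D]
7: W B2 -> L0 hit  d=D]
8: R B0 -> L0 miss wb->B2  d=-]

DIRTY = [3]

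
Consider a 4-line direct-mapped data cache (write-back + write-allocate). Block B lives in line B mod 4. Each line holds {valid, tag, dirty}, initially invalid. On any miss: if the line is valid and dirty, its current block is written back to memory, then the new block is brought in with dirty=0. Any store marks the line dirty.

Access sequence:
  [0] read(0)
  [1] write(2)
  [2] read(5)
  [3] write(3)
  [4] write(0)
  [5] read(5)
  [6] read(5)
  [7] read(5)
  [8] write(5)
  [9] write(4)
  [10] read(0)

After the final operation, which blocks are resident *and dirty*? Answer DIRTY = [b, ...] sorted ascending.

DIRTY = [2, 3, 5]

  0 | R B0 → L0 miss [-]
  1 | W B2 → L2 miss [D]
  2 | R B5 → L1 miss [-]
  3 | W B3 → L3 miss [D]
  4 | W B0 → L0 hit [D]
  5 | R B5 → L1 hit [-]
  6 | R B5 → L1 hit [-]
  7 | R B5 → L1 hit [-]
  8 | W B5 → L1 hit [D]
  9 | W B4 → L0 miss wb→B0 [D]
  10 | R B0 → L0 miss wb→B4 [-]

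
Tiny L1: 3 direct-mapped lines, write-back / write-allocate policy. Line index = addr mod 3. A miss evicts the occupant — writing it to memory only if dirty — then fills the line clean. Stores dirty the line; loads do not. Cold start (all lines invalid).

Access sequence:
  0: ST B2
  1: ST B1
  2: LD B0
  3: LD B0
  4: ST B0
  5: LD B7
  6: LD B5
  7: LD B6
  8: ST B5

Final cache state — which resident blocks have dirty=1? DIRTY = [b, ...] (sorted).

  0 | W B2 → L2 miss [D]
  1 | W B1 → L1 miss [D]
  2 | R B0 → L0 miss [-]
  3 | R B0 → L0 hit [-]
  4 | W B0 → L0 hit [D]
  5 | R B7 → L1 miss wb→B1 [-]
  6 | R B5 → L2 miss wb→B2 [-]
  7 | R B6 → L0 miss wb→B0 [-]
  8 | W B5 → L2 hit [D]

DIRTY = [5]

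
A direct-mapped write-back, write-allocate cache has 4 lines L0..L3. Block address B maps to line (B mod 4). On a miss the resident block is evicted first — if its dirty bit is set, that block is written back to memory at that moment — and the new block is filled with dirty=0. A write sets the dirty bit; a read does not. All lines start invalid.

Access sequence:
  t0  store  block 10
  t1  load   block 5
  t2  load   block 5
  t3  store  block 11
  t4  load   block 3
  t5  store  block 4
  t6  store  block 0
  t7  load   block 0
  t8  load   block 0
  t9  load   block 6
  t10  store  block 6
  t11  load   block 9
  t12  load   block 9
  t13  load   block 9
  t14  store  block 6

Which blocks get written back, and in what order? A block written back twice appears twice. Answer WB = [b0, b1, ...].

WB = [11, 4, 10]

0: W B10 -> L2 miss  d=D]
1: R B5 -> L1 miss  d=-]
2: R B5 -> L1 hit  d=-]
3: W B11 -> L3 miss  d=D]
4: R B3 -> L3 miss wb->B11  d=-]
5: W B4 -> L0 miss  d=D]
6: W B0 -> L0 miss wb->B4  d=D]
7: R B0 -> L0 hit  d=D]
8: R B0 -> L0 hit  d=D]
9: R B6 -> L2 miss wb->B10  d=-]
10: W B6 -> L2 hit  d=D]
11: R B9 -> L1 miss  d=-]
12: R B9 -> L1 hit  d=-]
13: R B9 -> L1 hit  d=-]
14: W B6 -> L2 hit  d=D]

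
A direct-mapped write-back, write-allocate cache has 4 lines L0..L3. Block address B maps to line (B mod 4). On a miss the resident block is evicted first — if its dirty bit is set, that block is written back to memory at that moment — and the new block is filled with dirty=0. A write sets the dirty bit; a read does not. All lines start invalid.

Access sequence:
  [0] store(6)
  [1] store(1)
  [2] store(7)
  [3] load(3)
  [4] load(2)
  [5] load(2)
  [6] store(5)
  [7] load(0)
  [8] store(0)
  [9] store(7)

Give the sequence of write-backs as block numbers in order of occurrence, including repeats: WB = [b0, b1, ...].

WB = [7, 6, 1]

0: W B6 -> L2 miss  d=D]
1: W B1 -> L1 miss  d=D]
2: W B7 -> L3 miss  d=D]
3: R B3 -> L3 miss wb->B7  d=-]
4: R B2 -> L2 miss wb->B6  d=-]
5: R B2 -> L2 hit  d=-]
6: W B5 -> L1 miss wb->B1  d=D]
7: R B0 -> L0 miss  d=-]
8: W B0 -> L0 hit  d=D]
9: W B7 -> L3 miss  d=D]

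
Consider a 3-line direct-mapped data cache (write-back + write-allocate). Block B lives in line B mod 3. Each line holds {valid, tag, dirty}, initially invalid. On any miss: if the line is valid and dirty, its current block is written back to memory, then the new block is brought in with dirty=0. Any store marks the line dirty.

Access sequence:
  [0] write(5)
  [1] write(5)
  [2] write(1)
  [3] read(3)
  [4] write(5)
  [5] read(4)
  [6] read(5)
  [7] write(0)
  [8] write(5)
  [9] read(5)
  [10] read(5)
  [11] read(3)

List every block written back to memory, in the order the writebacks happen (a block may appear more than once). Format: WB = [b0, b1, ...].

WB = [1, 0]

  0 | W B5 → L2 miss [D]
  1 | W B5 → L2 hit [D]
  2 | W B1 → L1 miss [D]
  3 | R B3 → L0 miss [-]
  4 | W B5 → L2 hit [D]
  5 | R B4 → L1 miss wb→B1 [-]
  6 | R B5 → L2 hit [D]
  7 | W B0 → L0 miss [D]
  8 | W B5 → L2 hit [D]
  9 | R B5 → L2 hit [D]
  10 | R B5 → L2 hit [D]
  11 | R B3 → L0 miss wb→B0 [-]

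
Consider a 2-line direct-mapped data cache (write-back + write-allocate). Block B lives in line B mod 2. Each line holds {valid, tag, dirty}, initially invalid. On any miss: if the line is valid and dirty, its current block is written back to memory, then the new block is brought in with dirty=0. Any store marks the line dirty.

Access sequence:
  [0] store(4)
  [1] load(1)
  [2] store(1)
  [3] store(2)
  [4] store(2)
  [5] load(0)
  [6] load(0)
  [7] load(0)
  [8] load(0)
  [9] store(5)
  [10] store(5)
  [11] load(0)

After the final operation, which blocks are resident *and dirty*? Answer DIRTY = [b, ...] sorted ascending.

DIRTY = [5]

0: W B4 -> L0 miss  d=D]
1: R B1 -> L1 miss  d=-]
2: W B1 -> L1 hit  d=D]
3: W B2 -> L0 miss wb->B4  d=D]
4: W B2 -> L0 hit  d=D]
5: R B0 -> L0 miss wb->B2  d=-]
6: R B0 -> L0 hit  d=-]
7: R B0 -> L0 hit  d=-]
8: R B0 -> L0 hit  d=-]
9: W B5 -> L1 miss wb->B1  d=D]
10: W B5 -> L1 hit  d=D]
11: R B0 -> L0 hit  d=-]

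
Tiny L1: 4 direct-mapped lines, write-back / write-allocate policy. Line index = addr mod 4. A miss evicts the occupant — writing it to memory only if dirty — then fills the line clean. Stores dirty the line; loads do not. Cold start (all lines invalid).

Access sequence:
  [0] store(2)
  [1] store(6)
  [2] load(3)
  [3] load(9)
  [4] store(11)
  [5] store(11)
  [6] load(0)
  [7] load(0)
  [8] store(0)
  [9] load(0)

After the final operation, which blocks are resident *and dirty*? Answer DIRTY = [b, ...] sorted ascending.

DIRTY = [0, 6, 11]

0: W B2 → L2 miss [D]
1: W B6 → L2 miss wb→B2 [D]
2: R B3 → L3 miss [-]
3: R B9 → L1 miss [-]
4: W B11 → L3 miss [D]
5: W B11 → L3 hit [D]
6: R B0 → L0 miss [-]
7: R B0 → L0 hit [-]
8: W B0 → L0 hit [D]
9: R B0 → L0 hit [D]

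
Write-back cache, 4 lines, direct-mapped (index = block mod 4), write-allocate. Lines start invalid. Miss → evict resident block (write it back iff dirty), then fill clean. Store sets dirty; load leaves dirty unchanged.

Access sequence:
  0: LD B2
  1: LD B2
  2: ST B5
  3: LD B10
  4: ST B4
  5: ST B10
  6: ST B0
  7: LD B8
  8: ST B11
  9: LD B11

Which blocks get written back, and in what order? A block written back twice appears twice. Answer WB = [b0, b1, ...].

0: R B2 -> L2 miss  d=-]
1: R B2 -> L2 hit  d=-]
2: W B5 -> L1 miss  d=D]
3: R B10 -> L2 miss  d=-]
4: W B4 -> L0 miss  d=D]
5: W B10 -> L2 hit  d=D]
6: W B0 -> L0 miss wb->B4  d=D]
7: R B8 -> L0 miss wb->B0  d=-]
8: W B11 -> L3 miss  d=D]
9: R B11 -> L3 hit  d=D]

WB = [4, 0]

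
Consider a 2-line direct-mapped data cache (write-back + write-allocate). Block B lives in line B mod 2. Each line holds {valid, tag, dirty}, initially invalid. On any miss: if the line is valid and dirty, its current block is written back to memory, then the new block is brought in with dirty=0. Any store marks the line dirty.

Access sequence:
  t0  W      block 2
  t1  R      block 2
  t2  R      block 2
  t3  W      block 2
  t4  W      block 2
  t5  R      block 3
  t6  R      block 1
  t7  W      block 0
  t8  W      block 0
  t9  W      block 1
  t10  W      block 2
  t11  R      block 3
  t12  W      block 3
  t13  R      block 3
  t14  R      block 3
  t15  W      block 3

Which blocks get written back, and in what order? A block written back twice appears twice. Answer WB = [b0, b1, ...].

WB = [2, 0, 1]

  0 | W B2 → L0 miss [D]
  1 | R B2 → L0 hit [D]
  2 | R B2 → L0 hit [D]
  3 | W B2 → L0 hit [D]
  4 | W B2 → L0 hit [D]
  5 | R B3 → L1 miss [-]
  6 | R B1 → L1 miss [-]
  7 | W B0 → L0 miss wb→B2 [D]
  8 | W B0 → L0 hit [D]
  9 | W B1 → L1 hit [D]
  10 | W B2 → L0 miss wb→B0 [D]
  11 | R B3 → L1 miss wb→B1 [-]
  12 | W B3 → L1 hit [D]
  13 | R B3 → L1 hit [D]
  14 | R B3 → L1 hit [D]
  15 | W B3 → L1 hit [D]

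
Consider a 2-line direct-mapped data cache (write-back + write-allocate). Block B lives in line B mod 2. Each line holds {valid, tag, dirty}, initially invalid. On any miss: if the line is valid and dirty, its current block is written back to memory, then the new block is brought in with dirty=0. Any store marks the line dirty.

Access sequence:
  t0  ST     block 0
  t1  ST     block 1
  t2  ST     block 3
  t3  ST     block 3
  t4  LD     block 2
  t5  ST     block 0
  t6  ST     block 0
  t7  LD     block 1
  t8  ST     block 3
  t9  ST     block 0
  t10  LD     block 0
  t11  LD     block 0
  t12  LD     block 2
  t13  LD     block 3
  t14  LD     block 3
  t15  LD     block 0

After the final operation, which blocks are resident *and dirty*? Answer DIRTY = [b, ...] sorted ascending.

DIRTY = [3]

  0 | W B0 → L0 miss [D]
  1 | W B1 → L1 miss [D]
  2 | W B3 → L1 miss wb→B1 [D]
  3 | W B3 → L1 hit [D]
  4 | R B2 → L0 miss wb→B0 [-]
  5 | W B0 → L0 miss [D]
  6 | W B0 → L0 hit [D]
  7 | R B1 → L1 miss wb→B3 [-]
  8 | W B3 → L1 miss [D]
  9 | W B0 → L0 hit [D]
  10 | R B0 → L0 hit [D]
  11 | R B0 → L0 hit [D]
  12 | R B2 → L0 miss wb→B0 [-]
  13 | R B3 → L1 hit [D]
  14 | R B3 → L1 hit [D]
  15 | R B0 → L0 miss [-]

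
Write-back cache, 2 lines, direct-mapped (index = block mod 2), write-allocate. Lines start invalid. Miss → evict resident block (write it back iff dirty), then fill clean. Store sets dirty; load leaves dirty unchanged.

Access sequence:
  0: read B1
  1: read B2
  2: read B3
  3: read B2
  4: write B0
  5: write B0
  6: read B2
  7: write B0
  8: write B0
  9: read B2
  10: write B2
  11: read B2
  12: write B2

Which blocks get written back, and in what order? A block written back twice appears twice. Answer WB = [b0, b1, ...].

WB = [0, 0]

  0 | R B1 → L1 miss [-]
  1 | R B2 → L0 miss [-]
  2 | R B3 → L1 miss [-]
  3 | R B2 → L0 hit [-]
  4 | W B0 → L0 miss [D]
  5 | W B0 → L0 hit [D]
  6 | R B2 → L0 miss wb→B0 [-]
  7 | W B0 → L0 miss [D]
  8 | W B0 → L0 hit [D]
  9 | R B2 → L0 miss wb→B0 [-]
  10 | W B2 → L0 hit [D]
  11 | R B2 → L0 hit [D]
  12 | W B2 → L0 hit [D]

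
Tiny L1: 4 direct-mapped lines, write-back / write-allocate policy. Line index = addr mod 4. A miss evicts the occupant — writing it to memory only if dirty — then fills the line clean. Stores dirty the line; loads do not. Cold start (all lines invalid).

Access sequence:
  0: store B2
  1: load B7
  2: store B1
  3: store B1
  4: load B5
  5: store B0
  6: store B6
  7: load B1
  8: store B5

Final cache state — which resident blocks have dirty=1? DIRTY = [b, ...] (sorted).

0: W B2 -> L2 miss  d=D]
1: R B7 -> L3 miss  d=-]
2: W B1 -> L1 miss  d=D]
3: W B1 -> L1 hit  d=D]
4: R B5 -> L1 miss wb->B1  d=-]
5: W B0 -> L0 miss  d=D]
6: W B6 -> L2 miss wb->B2  d=D]
7: R B1 -> L1 miss  d=-]
8: W B5 -> L1 miss  d=D]

DIRTY = [0, 5, 6]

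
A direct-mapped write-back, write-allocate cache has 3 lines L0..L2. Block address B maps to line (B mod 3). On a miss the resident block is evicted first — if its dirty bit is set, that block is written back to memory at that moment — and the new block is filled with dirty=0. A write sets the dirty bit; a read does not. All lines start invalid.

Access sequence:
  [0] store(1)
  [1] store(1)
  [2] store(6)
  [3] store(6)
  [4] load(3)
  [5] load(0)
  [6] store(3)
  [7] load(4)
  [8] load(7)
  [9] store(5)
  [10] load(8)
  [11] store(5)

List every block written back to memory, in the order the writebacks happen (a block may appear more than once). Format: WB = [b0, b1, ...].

0: W B1 -> L1 miss  d=D]
1: W B1 -> L1 hit  d=D]
2: W B6 -> L0 miss  d=D]
3: W B6 -> L0 hit  d=D]
4: R B3 -> L0 miss wb->B6  d=-]
5: R B0 -> L0 miss  d=-]
6: W B3 -> L0 miss  d=D]
7: R B4 -> L1 miss wb->B1  d=-]
8: R B7 -> L1 miss  d=-]
9: W B5 -> L2 miss  d=D]
10: R B8 -> L2 miss wb->B5  d=-]
11: W B5 -> L2 miss  d=D]

WB = [6, 1, 5]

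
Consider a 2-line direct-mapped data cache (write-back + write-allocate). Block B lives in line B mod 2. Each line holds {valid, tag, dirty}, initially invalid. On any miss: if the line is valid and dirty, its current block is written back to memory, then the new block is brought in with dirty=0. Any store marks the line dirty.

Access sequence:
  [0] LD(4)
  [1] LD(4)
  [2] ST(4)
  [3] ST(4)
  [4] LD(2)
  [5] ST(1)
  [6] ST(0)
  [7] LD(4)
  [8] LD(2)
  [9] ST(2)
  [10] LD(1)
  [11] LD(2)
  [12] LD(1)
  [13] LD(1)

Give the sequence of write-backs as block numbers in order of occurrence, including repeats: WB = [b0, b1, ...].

WB = [4, 0]

0: R B4 → L0 miss [-]
1: R B4 → L0 hit [-]
2: W B4 → L0 hit [D]
3: W B4 → L0 hit [D]
4: R B2 → L0 miss wb→B4 [-]
5: W B1 → L1 miss [D]
6: W B0 → L0 miss [D]
7: R B4 → L0 miss wb→B0 [-]
8: R B2 → L0 miss [-]
9: W B2 → L0 hit [D]
10: R B1 → L1 hit [D]
11: R B2 → L0 hit [D]
12: R B1 → L1 hit [D]
13: R B1 → L1 hit [D]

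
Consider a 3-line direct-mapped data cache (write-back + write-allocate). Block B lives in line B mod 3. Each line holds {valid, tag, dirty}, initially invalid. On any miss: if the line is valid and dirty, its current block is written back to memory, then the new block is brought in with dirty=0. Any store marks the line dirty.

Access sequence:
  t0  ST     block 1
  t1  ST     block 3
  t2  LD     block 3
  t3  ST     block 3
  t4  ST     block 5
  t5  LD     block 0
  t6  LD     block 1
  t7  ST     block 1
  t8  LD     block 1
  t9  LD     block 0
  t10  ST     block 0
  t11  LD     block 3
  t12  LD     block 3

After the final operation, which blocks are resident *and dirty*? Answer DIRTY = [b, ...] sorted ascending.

DIRTY = [1, 5]

0: W B1 -> L1 miss  d=D]
1: W B3 -> L0 miss  d=D]
2: R B3 -> L0 hit  d=D]
3: W B3 -> L0 hit  d=D]
4: W B5 -> L2 miss  d=D]
5: R B0 -> L0 miss wb->B3  d=-]
6: R B1 -> L1 hit  d=D]
7: W B1 -> L1 hit  d=D]
8: R B1 -> L1 hit  d=D]
9: R B0 -> L0 hit  d=-]
10: W B0 -> L0 hit  d=D]
11: R B3 -> L0 miss wb->B0  d=-]
12: R B3 -> L0 hit  d=-]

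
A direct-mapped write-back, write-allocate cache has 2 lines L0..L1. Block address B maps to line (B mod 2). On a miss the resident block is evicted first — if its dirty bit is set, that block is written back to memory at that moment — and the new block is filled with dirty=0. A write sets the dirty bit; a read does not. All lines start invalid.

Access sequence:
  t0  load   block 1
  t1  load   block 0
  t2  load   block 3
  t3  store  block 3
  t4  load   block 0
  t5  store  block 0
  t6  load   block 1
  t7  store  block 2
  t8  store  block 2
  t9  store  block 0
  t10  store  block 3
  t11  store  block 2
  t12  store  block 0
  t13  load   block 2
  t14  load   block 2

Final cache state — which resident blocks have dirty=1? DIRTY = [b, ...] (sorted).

DIRTY = [3]

  0 | R B1 → L1 miss [-]
  1 | R B0 → L0 miss [-]
  2 | R B3 → L1 miss [-]
  3 | W B3 → L1 hit [D]
  4 | R B0 → L0 hit [-]
  5 | W B0 → L0 hit [D]
  6 | R B1 → L1 miss wb→B3 [-]
  7 | W B2 → L0 miss wb→B0 [D]
  8 | W B2 → L0 hit [D]
  9 | W B0 → L0 miss wb→B2 [D]
  10 | W B3 → L1 miss [D]
  11 | W B2 → L0 miss wb→B0 [D]
  12 | W B0 → L0 miss wb→B2 [D]
  13 | R B2 → L0 miss wb→B0 [-]
  14 | R B2 → L0 hit [-]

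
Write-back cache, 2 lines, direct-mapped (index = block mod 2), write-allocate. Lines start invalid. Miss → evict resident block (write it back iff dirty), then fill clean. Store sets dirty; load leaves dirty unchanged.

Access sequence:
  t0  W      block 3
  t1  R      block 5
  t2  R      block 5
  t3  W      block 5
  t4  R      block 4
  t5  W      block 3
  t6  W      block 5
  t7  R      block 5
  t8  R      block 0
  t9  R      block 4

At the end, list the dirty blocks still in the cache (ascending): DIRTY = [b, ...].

DIRTY = [5]

  0 | W B3 → L1 miss [D]
  1 | R B5 → L1 miss wb→B3 [-]
  2 | R B5 → L1 hit [-]
  3 | W B5 → L1 hit [D]
  4 | R B4 → L0 miss [-]
  5 | W B3 → L1 miss wb→B5 [D]
  6 | W B5 → L1 miss wb→B3 [D]
  7 | R B5 → L1 hit [D]
  8 | R B0 → L0 miss [-]
  9 | R B4 → L0 miss [-]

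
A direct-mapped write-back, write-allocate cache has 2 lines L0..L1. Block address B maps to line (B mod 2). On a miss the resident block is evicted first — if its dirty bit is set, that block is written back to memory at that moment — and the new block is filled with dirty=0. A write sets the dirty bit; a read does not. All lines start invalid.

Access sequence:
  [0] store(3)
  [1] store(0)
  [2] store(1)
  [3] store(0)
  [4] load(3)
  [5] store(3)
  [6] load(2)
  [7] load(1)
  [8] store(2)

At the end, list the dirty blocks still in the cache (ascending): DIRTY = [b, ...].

0: W B3 -> L1 miss  d=D]
1: W B0 -> L0 miss  d=D]
2: W B1 -> L1 miss wb->B3  d=D]
3: W B0 -> L0 hit  d=D]
4: R B3 -> L1 miss wb->B1  d=-]
5: W B3 -> L1 hit  d=D]
6: R B2 -> L0 miss wb->B0  d=-]
7: R B1 -> L1 miss wb->B3  d=-]
8: W B2 -> L0 hit  d=D]

DIRTY = [2]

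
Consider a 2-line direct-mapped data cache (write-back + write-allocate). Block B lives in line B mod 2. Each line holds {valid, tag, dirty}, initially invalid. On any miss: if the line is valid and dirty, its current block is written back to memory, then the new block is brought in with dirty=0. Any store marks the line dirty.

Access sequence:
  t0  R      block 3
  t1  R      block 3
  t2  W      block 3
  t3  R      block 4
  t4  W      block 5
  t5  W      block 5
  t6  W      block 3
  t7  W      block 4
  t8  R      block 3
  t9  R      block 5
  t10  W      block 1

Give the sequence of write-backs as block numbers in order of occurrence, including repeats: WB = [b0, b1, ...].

WB = [3, 5, 3]

  0 | R B3 → L1 miss [-]
  1 | R B3 → L1 hit [-]
  2 | W B3 → L1 hit [D]
  3 | R B4 → L0 miss [-]
  4 | W B5 → L1 miss wb→B3 [D]
  5 | W B5 → L1 hit [D]
  6 | W B3 → L1 miss wb→B5 [D]
  7 | W B4 → L0 hit [D]
  8 | R B3 → L1 hit [D]
  9 | R B5 → L1 miss wb→B3 [-]
  10 | W B1 → L1 miss [D]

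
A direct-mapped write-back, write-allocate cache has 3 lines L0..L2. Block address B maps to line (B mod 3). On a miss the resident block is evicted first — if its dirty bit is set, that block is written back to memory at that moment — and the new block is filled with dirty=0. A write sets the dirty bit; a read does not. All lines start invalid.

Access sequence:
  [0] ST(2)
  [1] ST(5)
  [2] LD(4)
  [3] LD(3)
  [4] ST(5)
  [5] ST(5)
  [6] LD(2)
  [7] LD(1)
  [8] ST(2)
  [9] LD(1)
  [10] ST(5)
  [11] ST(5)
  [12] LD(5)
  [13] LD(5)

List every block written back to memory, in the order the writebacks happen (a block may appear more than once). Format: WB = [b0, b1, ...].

0: W B2 → L2 miss [D]
1: W B5 → L2 miss wb→B2 [D]
2: R B4 → L1 miss [-]
3: R B3 → L0 miss [-]
4: W B5 → L2 hit [D]
5: W B5 → L2 hit [D]
6: R B2 → L2 miss wb→B5 [-]
7: R B1 → L1 miss [-]
8: W B2 → L2 hit [D]
9: R B1 → L1 hit [-]
10: W B5 → L2 miss wb→B2 [D]
11: W B5 → L2 hit [D]
12: R B5 → L2 hit [D]
13: R B5 → L2 hit [D]

WB = [2, 5, 2]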